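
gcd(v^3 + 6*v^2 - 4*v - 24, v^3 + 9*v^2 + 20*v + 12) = v^2 + 8*v + 12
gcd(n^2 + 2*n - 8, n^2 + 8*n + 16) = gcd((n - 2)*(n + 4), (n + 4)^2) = n + 4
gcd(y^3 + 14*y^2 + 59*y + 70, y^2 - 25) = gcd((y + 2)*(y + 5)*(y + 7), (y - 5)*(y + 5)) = y + 5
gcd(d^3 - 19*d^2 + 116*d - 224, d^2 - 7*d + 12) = d - 4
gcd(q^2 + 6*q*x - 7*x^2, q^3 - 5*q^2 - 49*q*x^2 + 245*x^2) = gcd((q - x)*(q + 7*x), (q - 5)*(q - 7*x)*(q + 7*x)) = q + 7*x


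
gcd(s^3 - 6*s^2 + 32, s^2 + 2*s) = s + 2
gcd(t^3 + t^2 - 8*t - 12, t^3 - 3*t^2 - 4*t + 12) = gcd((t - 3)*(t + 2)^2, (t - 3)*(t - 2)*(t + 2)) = t^2 - t - 6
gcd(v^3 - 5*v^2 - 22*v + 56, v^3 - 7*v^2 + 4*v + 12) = v - 2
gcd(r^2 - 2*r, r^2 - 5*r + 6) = r - 2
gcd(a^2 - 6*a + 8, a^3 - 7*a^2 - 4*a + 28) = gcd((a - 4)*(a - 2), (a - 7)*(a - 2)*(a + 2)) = a - 2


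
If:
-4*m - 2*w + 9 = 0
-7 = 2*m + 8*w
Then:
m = 43/14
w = -23/14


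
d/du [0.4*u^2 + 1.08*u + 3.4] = 0.8*u + 1.08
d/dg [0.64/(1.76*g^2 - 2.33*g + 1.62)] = (1.4912 - 2.2528*g)/(1.76*g^2 - 2.33*g + 1.62)^2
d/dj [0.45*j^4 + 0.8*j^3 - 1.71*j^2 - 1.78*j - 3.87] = 1.8*j^3 + 2.4*j^2 - 3.42*j - 1.78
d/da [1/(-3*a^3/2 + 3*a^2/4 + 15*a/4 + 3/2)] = 4*(6*a^2 - 2*a - 5)/(3*(-2*a^3 + a^2 + 5*a + 2)^2)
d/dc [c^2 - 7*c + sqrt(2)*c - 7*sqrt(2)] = 2*c - 7 + sqrt(2)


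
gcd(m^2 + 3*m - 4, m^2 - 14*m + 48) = 1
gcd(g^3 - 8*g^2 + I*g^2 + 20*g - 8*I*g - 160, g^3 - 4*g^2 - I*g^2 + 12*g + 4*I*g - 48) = g - 4*I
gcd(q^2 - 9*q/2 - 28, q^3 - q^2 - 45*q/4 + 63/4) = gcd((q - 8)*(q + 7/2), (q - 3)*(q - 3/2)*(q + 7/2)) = q + 7/2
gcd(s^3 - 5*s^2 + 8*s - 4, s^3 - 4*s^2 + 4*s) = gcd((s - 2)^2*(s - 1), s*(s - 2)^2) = s^2 - 4*s + 4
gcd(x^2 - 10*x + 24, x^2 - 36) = x - 6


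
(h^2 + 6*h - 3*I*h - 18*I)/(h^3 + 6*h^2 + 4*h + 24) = (h - 3*I)/(h^2 + 4)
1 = 1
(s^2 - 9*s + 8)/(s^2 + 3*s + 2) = (s^2 - 9*s + 8)/(s^2 + 3*s + 2)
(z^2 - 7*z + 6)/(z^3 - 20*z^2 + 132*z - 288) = (z - 1)/(z^2 - 14*z + 48)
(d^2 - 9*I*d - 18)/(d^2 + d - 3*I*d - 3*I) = (d - 6*I)/(d + 1)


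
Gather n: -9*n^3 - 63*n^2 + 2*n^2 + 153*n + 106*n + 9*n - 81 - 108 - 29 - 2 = -9*n^3 - 61*n^2 + 268*n - 220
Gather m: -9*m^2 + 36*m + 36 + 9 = -9*m^2 + 36*m + 45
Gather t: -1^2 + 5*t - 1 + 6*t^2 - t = 6*t^2 + 4*t - 2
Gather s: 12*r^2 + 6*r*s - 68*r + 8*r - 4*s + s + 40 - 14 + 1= 12*r^2 - 60*r + s*(6*r - 3) + 27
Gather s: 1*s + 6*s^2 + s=6*s^2 + 2*s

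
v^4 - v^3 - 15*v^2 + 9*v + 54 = (v - 3)^2*(v + 2)*(v + 3)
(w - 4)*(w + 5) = w^2 + w - 20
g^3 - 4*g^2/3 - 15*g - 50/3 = (g - 5)*(g + 5/3)*(g + 2)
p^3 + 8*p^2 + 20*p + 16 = (p + 2)^2*(p + 4)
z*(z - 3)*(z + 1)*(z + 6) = z^4 + 4*z^3 - 15*z^2 - 18*z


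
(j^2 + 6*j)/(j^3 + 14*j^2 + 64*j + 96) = j/(j^2 + 8*j + 16)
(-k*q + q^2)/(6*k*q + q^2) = (-k + q)/(6*k + q)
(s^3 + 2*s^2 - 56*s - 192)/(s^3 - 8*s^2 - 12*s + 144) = (s^2 - 2*s - 48)/(s^2 - 12*s + 36)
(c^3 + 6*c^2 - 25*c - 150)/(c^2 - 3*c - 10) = (c^2 + 11*c + 30)/(c + 2)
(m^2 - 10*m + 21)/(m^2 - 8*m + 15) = (m - 7)/(m - 5)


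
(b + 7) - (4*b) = 7 - 3*b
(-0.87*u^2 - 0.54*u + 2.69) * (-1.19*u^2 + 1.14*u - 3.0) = 1.0353*u^4 - 0.3492*u^3 - 1.2067*u^2 + 4.6866*u - 8.07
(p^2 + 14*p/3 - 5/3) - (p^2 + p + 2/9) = 11*p/3 - 17/9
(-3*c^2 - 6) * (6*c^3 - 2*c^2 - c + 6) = -18*c^5 + 6*c^4 - 33*c^3 - 6*c^2 + 6*c - 36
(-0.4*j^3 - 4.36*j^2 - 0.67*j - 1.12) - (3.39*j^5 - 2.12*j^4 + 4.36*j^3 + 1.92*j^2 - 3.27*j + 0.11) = -3.39*j^5 + 2.12*j^4 - 4.76*j^3 - 6.28*j^2 + 2.6*j - 1.23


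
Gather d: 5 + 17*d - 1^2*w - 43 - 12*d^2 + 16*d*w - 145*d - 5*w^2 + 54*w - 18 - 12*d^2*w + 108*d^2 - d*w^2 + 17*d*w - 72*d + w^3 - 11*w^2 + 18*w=d^2*(96 - 12*w) + d*(-w^2 + 33*w - 200) + w^3 - 16*w^2 + 71*w - 56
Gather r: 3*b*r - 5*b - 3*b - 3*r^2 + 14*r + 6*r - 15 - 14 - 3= -8*b - 3*r^2 + r*(3*b + 20) - 32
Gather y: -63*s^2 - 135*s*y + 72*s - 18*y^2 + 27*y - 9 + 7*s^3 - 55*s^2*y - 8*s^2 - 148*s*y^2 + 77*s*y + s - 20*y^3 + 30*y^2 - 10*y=7*s^3 - 71*s^2 + 73*s - 20*y^3 + y^2*(12 - 148*s) + y*(-55*s^2 - 58*s + 17) - 9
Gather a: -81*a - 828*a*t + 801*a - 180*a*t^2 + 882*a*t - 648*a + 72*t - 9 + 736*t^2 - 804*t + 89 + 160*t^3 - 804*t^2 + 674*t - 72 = a*(-180*t^2 + 54*t + 72) + 160*t^3 - 68*t^2 - 58*t + 8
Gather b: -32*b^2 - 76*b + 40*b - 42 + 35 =-32*b^2 - 36*b - 7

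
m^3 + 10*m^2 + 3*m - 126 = (m - 3)*(m + 6)*(m + 7)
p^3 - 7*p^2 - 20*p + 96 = (p - 8)*(p - 3)*(p + 4)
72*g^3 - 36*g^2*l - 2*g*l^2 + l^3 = (-6*g + l)*(-2*g + l)*(6*g + l)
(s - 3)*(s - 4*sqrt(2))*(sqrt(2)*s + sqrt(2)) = sqrt(2)*s^3 - 8*s^2 - 2*sqrt(2)*s^2 - 3*sqrt(2)*s + 16*s + 24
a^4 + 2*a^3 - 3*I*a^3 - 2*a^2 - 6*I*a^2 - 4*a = a*(a + 2)*(a - 2*I)*(a - I)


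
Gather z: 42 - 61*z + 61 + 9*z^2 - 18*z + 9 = 9*z^2 - 79*z + 112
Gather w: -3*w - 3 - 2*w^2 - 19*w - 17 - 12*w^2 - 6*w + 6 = -14*w^2 - 28*w - 14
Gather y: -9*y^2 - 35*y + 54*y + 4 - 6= -9*y^2 + 19*y - 2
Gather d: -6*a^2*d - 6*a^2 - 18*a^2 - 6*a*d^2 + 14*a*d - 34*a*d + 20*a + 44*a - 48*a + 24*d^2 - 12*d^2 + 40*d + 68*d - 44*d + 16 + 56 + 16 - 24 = -24*a^2 + 16*a + d^2*(12 - 6*a) + d*(-6*a^2 - 20*a + 64) + 64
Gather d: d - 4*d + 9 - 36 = -3*d - 27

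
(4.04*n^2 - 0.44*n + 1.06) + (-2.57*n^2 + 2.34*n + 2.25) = 1.47*n^2 + 1.9*n + 3.31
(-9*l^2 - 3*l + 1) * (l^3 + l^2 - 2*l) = -9*l^5 - 12*l^4 + 16*l^3 + 7*l^2 - 2*l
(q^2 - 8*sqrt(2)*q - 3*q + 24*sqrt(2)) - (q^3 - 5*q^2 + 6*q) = -q^3 + 6*q^2 - 8*sqrt(2)*q - 9*q + 24*sqrt(2)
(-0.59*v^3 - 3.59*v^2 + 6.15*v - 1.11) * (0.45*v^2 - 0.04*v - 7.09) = -0.2655*v^5 - 1.5919*v^4 + 7.0942*v^3 + 24.7076*v^2 - 43.5591*v + 7.8699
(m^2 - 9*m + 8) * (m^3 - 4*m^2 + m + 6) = m^5 - 13*m^4 + 45*m^3 - 35*m^2 - 46*m + 48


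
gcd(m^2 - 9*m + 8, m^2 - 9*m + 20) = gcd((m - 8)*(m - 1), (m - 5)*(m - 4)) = 1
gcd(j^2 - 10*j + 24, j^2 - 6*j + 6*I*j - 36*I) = j - 6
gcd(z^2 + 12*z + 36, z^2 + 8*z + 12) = z + 6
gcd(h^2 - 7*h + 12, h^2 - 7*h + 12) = h^2 - 7*h + 12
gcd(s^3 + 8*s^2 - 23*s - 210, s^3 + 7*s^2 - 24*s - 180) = s^2 + s - 30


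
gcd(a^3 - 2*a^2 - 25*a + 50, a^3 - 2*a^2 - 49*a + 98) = a - 2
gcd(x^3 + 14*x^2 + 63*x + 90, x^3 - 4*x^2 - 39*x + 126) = x + 6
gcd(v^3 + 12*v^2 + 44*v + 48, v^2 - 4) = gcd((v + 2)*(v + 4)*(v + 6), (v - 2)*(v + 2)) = v + 2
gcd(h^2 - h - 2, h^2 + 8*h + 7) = h + 1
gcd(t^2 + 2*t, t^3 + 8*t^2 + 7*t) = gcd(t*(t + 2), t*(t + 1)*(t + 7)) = t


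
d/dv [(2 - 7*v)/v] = -2/v^2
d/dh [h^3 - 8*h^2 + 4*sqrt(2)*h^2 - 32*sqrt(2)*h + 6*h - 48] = 3*h^2 - 16*h + 8*sqrt(2)*h - 32*sqrt(2) + 6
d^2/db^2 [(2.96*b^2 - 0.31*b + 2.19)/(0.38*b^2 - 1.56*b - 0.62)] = (-4.44089209850063e-16*b^4 + 3.419848*b^3 + 6.081672*b^2 - 8.227608*b + 14.566408)/(0.054872*b^6 - 0.675792*b^5 + 2.50572*b^4 - 1.5912*b^3 - 4.08828*b^2 - 1.798992*b - 0.238328)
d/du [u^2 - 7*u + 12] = 2*u - 7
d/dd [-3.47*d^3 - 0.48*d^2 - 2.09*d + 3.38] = -10.41*d^2 - 0.96*d - 2.09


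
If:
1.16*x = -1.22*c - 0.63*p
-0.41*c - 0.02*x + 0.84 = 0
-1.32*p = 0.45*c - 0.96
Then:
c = 2.16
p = -0.01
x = -2.27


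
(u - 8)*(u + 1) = u^2 - 7*u - 8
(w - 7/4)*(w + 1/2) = w^2 - 5*w/4 - 7/8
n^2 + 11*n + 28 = (n + 4)*(n + 7)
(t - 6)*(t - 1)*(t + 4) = t^3 - 3*t^2 - 22*t + 24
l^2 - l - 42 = (l - 7)*(l + 6)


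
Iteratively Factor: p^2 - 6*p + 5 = (p - 1)*(p - 5)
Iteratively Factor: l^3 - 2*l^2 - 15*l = (l)*(l^2 - 2*l - 15) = l*(l + 3)*(l - 5)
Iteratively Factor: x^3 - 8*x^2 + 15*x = (x - 5)*(x^2 - 3*x) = (x - 5)*(x - 3)*(x)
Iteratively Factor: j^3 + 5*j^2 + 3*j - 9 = (j - 1)*(j^2 + 6*j + 9) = (j - 1)*(j + 3)*(j + 3)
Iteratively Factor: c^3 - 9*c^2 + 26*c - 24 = (c - 4)*(c^2 - 5*c + 6) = (c - 4)*(c - 2)*(c - 3)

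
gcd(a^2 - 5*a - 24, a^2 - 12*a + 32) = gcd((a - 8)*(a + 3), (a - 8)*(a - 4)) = a - 8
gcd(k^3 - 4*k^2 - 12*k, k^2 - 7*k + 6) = k - 6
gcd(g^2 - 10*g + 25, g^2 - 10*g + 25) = g^2 - 10*g + 25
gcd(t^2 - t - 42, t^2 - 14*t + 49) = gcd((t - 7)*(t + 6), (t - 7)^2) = t - 7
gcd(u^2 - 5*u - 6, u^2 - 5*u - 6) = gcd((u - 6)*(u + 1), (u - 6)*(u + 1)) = u^2 - 5*u - 6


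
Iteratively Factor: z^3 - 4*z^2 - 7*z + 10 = (z - 5)*(z^2 + z - 2) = (z - 5)*(z - 1)*(z + 2)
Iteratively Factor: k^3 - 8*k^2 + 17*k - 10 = (k - 2)*(k^2 - 6*k + 5) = (k - 2)*(k - 1)*(k - 5)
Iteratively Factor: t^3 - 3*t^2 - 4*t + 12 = (t - 2)*(t^2 - t - 6) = (t - 2)*(t + 2)*(t - 3)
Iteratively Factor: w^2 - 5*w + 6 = (w - 3)*(w - 2)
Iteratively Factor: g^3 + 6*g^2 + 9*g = (g)*(g^2 + 6*g + 9) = g*(g + 3)*(g + 3)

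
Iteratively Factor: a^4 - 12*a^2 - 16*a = (a)*(a^3 - 12*a - 16) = a*(a + 2)*(a^2 - 2*a - 8) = a*(a + 2)^2*(a - 4)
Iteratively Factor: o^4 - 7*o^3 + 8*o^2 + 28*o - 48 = (o + 2)*(o^3 - 9*o^2 + 26*o - 24) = (o - 4)*(o + 2)*(o^2 - 5*o + 6) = (o - 4)*(o - 3)*(o + 2)*(o - 2)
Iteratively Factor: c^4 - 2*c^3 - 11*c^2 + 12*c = (c)*(c^3 - 2*c^2 - 11*c + 12) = c*(c - 1)*(c^2 - c - 12) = c*(c - 1)*(c + 3)*(c - 4)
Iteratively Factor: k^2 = (k)*(k)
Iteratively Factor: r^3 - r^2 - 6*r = (r)*(r^2 - r - 6) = r*(r - 3)*(r + 2)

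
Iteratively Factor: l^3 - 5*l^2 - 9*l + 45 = (l + 3)*(l^2 - 8*l + 15) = (l - 3)*(l + 3)*(l - 5)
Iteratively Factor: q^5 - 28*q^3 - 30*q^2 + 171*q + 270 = (q + 3)*(q^4 - 3*q^3 - 19*q^2 + 27*q + 90) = (q - 3)*(q + 3)*(q^3 - 19*q - 30) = (q - 3)*(q + 2)*(q + 3)*(q^2 - 2*q - 15) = (q - 3)*(q + 2)*(q + 3)^2*(q - 5)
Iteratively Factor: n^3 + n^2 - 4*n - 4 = (n - 2)*(n^2 + 3*n + 2) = (n - 2)*(n + 1)*(n + 2)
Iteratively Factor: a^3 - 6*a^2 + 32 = (a - 4)*(a^2 - 2*a - 8) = (a - 4)^2*(a + 2)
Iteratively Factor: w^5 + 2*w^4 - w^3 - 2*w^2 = (w)*(w^4 + 2*w^3 - w^2 - 2*w) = w*(w + 1)*(w^3 + w^2 - 2*w) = w*(w + 1)*(w + 2)*(w^2 - w) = w^2*(w + 1)*(w + 2)*(w - 1)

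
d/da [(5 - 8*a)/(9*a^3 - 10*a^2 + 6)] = (-72*a^3 + 80*a^2 + a*(8*a - 5)*(27*a - 20) - 48)/(9*a^3 - 10*a^2 + 6)^2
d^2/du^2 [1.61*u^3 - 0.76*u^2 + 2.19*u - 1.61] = 9.66*u - 1.52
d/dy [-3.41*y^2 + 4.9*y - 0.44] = 4.9 - 6.82*y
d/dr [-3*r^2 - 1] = -6*r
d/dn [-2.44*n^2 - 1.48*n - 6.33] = -4.88*n - 1.48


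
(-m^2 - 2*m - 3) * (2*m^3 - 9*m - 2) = -2*m^5 - 4*m^4 + 3*m^3 + 20*m^2 + 31*m + 6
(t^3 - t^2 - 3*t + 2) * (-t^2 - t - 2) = -t^5 + 2*t^3 + 3*t^2 + 4*t - 4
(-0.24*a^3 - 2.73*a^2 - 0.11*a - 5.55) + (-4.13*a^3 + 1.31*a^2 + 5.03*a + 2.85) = -4.37*a^3 - 1.42*a^2 + 4.92*a - 2.7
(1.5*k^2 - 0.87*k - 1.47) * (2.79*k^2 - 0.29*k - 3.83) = 4.185*k^4 - 2.8623*k^3 - 9.594*k^2 + 3.7584*k + 5.6301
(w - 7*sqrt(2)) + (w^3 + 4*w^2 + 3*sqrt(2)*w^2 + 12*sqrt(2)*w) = w^3 + 4*w^2 + 3*sqrt(2)*w^2 + w + 12*sqrt(2)*w - 7*sqrt(2)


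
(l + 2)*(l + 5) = l^2 + 7*l + 10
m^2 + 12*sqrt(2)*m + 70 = (m + 5*sqrt(2))*(m + 7*sqrt(2))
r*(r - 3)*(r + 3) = r^3 - 9*r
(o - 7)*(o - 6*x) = o^2 - 6*o*x - 7*o + 42*x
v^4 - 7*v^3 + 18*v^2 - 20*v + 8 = (v - 2)^3*(v - 1)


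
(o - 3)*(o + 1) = o^2 - 2*o - 3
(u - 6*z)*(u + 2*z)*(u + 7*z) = u^3 + 3*u^2*z - 40*u*z^2 - 84*z^3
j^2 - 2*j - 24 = (j - 6)*(j + 4)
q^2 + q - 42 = (q - 6)*(q + 7)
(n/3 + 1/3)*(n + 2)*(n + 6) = n^3/3 + 3*n^2 + 20*n/3 + 4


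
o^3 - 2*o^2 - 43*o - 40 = (o - 8)*(o + 1)*(o + 5)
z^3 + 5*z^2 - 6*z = z*(z - 1)*(z + 6)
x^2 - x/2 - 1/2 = (x - 1)*(x + 1/2)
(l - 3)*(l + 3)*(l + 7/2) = l^3 + 7*l^2/2 - 9*l - 63/2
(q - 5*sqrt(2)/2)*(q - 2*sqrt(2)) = q^2 - 9*sqrt(2)*q/2 + 10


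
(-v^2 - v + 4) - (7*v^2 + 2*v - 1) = -8*v^2 - 3*v + 5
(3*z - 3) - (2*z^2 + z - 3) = -2*z^2 + 2*z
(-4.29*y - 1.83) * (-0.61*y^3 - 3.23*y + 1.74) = 2.6169*y^4 + 1.1163*y^3 + 13.8567*y^2 - 1.5537*y - 3.1842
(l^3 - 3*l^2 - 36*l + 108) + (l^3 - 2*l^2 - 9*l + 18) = 2*l^3 - 5*l^2 - 45*l + 126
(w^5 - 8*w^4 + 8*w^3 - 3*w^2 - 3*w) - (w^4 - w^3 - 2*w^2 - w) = w^5 - 9*w^4 + 9*w^3 - w^2 - 2*w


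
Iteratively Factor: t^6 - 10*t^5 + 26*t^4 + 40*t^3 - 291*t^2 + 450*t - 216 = (t - 3)*(t^5 - 7*t^4 + 5*t^3 + 55*t^2 - 126*t + 72) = (t - 3)^2*(t^4 - 4*t^3 - 7*t^2 + 34*t - 24) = (t - 3)^2*(t - 1)*(t^3 - 3*t^2 - 10*t + 24) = (t - 3)^2*(t - 1)*(t + 3)*(t^2 - 6*t + 8) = (t - 4)*(t - 3)^2*(t - 1)*(t + 3)*(t - 2)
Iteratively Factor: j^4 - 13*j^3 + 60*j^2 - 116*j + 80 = (j - 2)*(j^3 - 11*j^2 + 38*j - 40) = (j - 2)^2*(j^2 - 9*j + 20) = (j - 4)*(j - 2)^2*(j - 5)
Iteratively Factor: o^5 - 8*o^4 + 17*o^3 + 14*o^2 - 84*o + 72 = (o - 2)*(o^4 - 6*o^3 + 5*o^2 + 24*o - 36) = (o - 2)^2*(o^3 - 4*o^2 - 3*o + 18) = (o - 2)^2*(o + 2)*(o^2 - 6*o + 9) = (o - 3)*(o - 2)^2*(o + 2)*(o - 3)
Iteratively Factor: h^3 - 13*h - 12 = (h + 1)*(h^2 - h - 12) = (h + 1)*(h + 3)*(h - 4)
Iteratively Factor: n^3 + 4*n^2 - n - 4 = (n + 1)*(n^2 + 3*n - 4) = (n + 1)*(n + 4)*(n - 1)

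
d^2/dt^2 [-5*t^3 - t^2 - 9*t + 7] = -30*t - 2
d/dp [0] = 0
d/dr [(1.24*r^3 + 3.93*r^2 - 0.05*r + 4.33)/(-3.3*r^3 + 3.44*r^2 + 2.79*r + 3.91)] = (17.2346*r^4 + 6.5892*r^3 + 68.5489*r^2 + 0.9422*r - 12.2762)/(10.89*r^6 - 22.704*r^5 - 6.5804*r^4 - 6.6108*r^3 + 34.6849*r^2 + 21.8178*r + 15.2881)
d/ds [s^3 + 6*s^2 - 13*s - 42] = 3*s^2 + 12*s - 13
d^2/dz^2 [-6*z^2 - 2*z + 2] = -12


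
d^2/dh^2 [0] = 0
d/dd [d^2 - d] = 2*d - 1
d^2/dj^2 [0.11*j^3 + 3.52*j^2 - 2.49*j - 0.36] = 0.66*j + 7.04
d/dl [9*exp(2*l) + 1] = 18*exp(2*l)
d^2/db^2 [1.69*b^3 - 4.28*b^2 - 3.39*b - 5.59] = 10.14*b - 8.56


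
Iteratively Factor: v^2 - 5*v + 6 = (v - 3)*(v - 2)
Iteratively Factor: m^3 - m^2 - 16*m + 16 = (m - 4)*(m^2 + 3*m - 4) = (m - 4)*(m + 4)*(m - 1)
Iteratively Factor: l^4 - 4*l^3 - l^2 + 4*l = (l + 1)*(l^3 - 5*l^2 + 4*l) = l*(l + 1)*(l^2 - 5*l + 4) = l*(l - 1)*(l + 1)*(l - 4)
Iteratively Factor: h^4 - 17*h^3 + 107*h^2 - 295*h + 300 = (h - 4)*(h^3 - 13*h^2 + 55*h - 75) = (h - 4)*(h - 3)*(h^2 - 10*h + 25) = (h - 5)*(h - 4)*(h - 3)*(h - 5)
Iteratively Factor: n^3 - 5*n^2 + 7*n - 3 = (n - 1)*(n^2 - 4*n + 3) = (n - 3)*(n - 1)*(n - 1)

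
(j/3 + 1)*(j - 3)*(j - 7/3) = j^3/3 - 7*j^2/9 - 3*j + 7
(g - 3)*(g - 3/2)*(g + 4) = g^3 - g^2/2 - 27*g/2 + 18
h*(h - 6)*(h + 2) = h^3 - 4*h^2 - 12*h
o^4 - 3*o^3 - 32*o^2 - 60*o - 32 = (o - 8)*(o + 1)*(o + 2)^2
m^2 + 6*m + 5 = (m + 1)*(m + 5)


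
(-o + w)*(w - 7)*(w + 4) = -o*w^2 + 3*o*w + 28*o + w^3 - 3*w^2 - 28*w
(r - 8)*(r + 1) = r^2 - 7*r - 8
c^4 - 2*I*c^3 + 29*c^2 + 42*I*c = c*(c - 7*I)*(c + 2*I)*(c + 3*I)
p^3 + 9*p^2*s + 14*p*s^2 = p*(p + 2*s)*(p + 7*s)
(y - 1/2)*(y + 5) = y^2 + 9*y/2 - 5/2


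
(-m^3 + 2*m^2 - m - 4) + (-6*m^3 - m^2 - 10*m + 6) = -7*m^3 + m^2 - 11*m + 2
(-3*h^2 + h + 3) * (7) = -21*h^2 + 7*h + 21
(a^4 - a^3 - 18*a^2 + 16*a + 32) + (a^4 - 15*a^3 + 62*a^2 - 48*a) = 2*a^4 - 16*a^3 + 44*a^2 - 32*a + 32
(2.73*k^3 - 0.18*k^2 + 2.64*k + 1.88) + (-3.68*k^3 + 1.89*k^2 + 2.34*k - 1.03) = -0.95*k^3 + 1.71*k^2 + 4.98*k + 0.85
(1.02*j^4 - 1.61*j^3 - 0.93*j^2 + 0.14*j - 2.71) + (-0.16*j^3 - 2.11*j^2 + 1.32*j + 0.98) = 1.02*j^4 - 1.77*j^3 - 3.04*j^2 + 1.46*j - 1.73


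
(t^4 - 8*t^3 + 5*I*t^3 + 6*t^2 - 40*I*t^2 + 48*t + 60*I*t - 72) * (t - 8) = t^5 - 16*t^4 + 5*I*t^4 + 70*t^3 - 80*I*t^3 + 380*I*t^2 - 456*t - 480*I*t + 576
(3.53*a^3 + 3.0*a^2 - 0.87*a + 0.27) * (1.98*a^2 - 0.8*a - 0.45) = 6.9894*a^5 + 3.116*a^4 - 5.7111*a^3 - 0.1194*a^2 + 0.1755*a - 0.1215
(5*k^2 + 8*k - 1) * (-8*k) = -40*k^3 - 64*k^2 + 8*k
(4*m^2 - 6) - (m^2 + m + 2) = 3*m^2 - m - 8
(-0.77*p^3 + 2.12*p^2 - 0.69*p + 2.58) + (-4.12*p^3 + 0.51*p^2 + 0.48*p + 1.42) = -4.89*p^3 + 2.63*p^2 - 0.21*p + 4.0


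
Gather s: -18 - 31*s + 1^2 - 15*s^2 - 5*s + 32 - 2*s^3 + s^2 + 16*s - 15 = -2*s^3 - 14*s^2 - 20*s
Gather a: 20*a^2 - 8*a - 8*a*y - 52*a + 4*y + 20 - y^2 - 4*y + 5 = 20*a^2 + a*(-8*y - 60) - y^2 + 25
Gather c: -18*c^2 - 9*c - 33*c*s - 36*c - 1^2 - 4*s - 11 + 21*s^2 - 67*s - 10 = -18*c^2 + c*(-33*s - 45) + 21*s^2 - 71*s - 22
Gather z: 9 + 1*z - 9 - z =0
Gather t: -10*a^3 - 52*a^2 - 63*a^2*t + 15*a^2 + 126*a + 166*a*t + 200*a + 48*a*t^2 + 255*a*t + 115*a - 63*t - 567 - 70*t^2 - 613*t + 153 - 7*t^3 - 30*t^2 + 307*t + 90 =-10*a^3 - 37*a^2 + 441*a - 7*t^3 + t^2*(48*a - 100) + t*(-63*a^2 + 421*a - 369) - 324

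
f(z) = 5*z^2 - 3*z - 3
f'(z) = 10*z - 3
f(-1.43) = 11.51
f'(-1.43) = -17.30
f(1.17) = 0.33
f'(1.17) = 8.70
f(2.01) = 11.17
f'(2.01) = 17.10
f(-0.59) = 0.51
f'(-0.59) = -8.90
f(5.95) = 156.16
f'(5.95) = 56.50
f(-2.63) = 39.47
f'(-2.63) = -29.30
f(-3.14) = 55.72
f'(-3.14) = -34.40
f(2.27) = 15.95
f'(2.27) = 19.70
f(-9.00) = 429.00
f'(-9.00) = -93.00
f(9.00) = 375.00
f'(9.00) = 87.00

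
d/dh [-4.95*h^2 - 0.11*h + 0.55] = -9.9*h - 0.11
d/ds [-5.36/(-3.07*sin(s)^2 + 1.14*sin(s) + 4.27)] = (6.1104 - 32.9104*sin(s))*cos(s)/(-3.07*sin(s)^2 + 1.14*sin(s) + 4.27)^2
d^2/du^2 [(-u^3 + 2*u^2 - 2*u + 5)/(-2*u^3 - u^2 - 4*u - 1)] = 2*(-10*u^6 - 72*u^4 - 43*u^3 - 141*u^2 - 33*u - 85)/(8*u^9 + 12*u^8 + 54*u^7 + 61*u^6 + 120*u^5 + 99*u^4 + 94*u^3 + 51*u^2 + 12*u + 1)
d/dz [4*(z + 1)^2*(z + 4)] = 12*(z + 1)*(z + 3)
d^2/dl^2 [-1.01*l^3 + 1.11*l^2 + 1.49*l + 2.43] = 2.22 - 6.06*l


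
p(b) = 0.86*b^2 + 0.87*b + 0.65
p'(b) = 1.72*b + 0.87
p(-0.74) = 0.48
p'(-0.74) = -0.40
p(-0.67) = 0.45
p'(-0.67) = -0.28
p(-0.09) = 0.58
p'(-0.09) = 0.72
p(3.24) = 12.50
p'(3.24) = 6.44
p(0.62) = 1.52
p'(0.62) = 1.94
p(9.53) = 87.05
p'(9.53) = 17.26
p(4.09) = 18.59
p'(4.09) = 7.90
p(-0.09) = 0.58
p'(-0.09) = 0.72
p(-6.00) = 26.39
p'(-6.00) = -9.45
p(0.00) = 0.65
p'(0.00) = 0.87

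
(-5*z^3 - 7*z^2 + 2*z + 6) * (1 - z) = 5*z^4 + 2*z^3 - 9*z^2 - 4*z + 6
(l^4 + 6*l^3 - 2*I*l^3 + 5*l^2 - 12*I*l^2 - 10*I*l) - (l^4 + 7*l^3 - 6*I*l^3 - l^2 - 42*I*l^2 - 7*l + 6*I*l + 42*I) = -l^3 + 4*I*l^3 + 6*l^2 + 30*I*l^2 + 7*l - 16*I*l - 42*I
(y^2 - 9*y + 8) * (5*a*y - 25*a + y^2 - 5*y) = 5*a*y^3 - 70*a*y^2 + 265*a*y - 200*a + y^4 - 14*y^3 + 53*y^2 - 40*y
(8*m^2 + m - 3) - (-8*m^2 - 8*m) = 16*m^2 + 9*m - 3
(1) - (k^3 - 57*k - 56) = -k^3 + 57*k + 57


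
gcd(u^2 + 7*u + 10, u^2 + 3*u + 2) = u + 2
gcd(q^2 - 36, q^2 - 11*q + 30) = q - 6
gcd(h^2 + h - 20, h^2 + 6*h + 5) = h + 5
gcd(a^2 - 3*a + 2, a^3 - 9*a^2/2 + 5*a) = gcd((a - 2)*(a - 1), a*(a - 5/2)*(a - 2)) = a - 2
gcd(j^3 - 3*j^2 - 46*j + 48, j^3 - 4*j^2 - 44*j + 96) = j^2 - 2*j - 48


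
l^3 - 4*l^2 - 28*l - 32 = (l - 8)*(l + 2)^2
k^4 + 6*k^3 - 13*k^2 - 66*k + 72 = (k - 3)*(k - 1)*(k + 4)*(k + 6)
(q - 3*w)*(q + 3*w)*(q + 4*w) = q^3 + 4*q^2*w - 9*q*w^2 - 36*w^3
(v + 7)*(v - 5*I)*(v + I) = v^3 + 7*v^2 - 4*I*v^2 + 5*v - 28*I*v + 35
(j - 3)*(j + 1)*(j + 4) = j^3 + 2*j^2 - 11*j - 12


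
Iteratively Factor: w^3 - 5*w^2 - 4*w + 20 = (w - 2)*(w^2 - 3*w - 10) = (w - 2)*(w + 2)*(w - 5)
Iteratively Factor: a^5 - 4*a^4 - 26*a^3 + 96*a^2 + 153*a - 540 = (a - 5)*(a^4 + a^3 - 21*a^2 - 9*a + 108) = (a - 5)*(a - 3)*(a^3 + 4*a^2 - 9*a - 36) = (a - 5)*(a - 3)^2*(a^2 + 7*a + 12) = (a - 5)*(a - 3)^2*(a + 3)*(a + 4)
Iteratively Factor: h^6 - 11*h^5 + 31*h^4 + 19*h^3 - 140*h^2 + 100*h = (h - 1)*(h^5 - 10*h^4 + 21*h^3 + 40*h^2 - 100*h) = (h - 1)*(h + 2)*(h^4 - 12*h^3 + 45*h^2 - 50*h) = h*(h - 1)*(h + 2)*(h^3 - 12*h^2 + 45*h - 50) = h*(h - 2)*(h - 1)*(h + 2)*(h^2 - 10*h + 25) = h*(h - 5)*(h - 2)*(h - 1)*(h + 2)*(h - 5)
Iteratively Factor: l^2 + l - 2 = (l - 1)*(l + 2)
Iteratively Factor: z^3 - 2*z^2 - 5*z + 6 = (z + 2)*(z^2 - 4*z + 3) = (z - 3)*(z + 2)*(z - 1)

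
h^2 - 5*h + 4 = (h - 4)*(h - 1)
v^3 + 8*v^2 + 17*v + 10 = (v + 1)*(v + 2)*(v + 5)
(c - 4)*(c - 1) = c^2 - 5*c + 4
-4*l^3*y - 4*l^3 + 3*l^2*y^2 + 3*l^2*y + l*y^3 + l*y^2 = (-l + y)*(4*l + y)*(l*y + l)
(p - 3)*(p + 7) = p^2 + 4*p - 21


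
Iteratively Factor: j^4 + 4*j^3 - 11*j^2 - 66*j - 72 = (j - 4)*(j^3 + 8*j^2 + 21*j + 18) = (j - 4)*(j + 3)*(j^2 + 5*j + 6) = (j - 4)*(j + 2)*(j + 3)*(j + 3)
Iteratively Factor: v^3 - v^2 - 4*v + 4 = (v - 2)*(v^2 + v - 2) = (v - 2)*(v - 1)*(v + 2)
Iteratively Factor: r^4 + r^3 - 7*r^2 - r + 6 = (r - 1)*(r^3 + 2*r^2 - 5*r - 6) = (r - 1)*(r + 1)*(r^2 + r - 6) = (r - 1)*(r + 1)*(r + 3)*(r - 2)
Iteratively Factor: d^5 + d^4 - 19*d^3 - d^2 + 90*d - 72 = (d - 2)*(d^4 + 3*d^3 - 13*d^2 - 27*d + 36) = (d - 2)*(d - 1)*(d^3 + 4*d^2 - 9*d - 36) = (d - 2)*(d - 1)*(d + 3)*(d^2 + d - 12) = (d - 2)*(d - 1)*(d + 3)*(d + 4)*(d - 3)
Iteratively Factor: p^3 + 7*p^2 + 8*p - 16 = (p - 1)*(p^2 + 8*p + 16) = (p - 1)*(p + 4)*(p + 4)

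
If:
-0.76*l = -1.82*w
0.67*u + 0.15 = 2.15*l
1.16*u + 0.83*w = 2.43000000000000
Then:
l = 0.66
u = 1.90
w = 0.28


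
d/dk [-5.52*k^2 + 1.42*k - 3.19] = 1.42 - 11.04*k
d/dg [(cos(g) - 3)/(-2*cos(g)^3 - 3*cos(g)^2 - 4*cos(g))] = (-4*cos(g)^3 + 15*cos(g)^2 + 18*cos(g) + 12)*sin(g)/((3*cos(g) + cos(2*g) + 5)^2*cos(g)^2)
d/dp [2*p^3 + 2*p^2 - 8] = 2*p*(3*p + 2)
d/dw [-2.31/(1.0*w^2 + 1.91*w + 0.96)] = (4.62*w + 4.4121)/(1.0*w^2 + 1.91*w + 0.96)^2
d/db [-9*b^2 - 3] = -18*b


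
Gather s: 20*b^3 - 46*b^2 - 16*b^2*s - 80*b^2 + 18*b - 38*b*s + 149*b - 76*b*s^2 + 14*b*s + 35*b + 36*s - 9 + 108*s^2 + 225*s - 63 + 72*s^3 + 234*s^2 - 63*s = 20*b^3 - 126*b^2 + 202*b + 72*s^3 + s^2*(342 - 76*b) + s*(-16*b^2 - 24*b + 198) - 72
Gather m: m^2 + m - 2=m^2 + m - 2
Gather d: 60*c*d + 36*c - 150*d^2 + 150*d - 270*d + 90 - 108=36*c - 150*d^2 + d*(60*c - 120) - 18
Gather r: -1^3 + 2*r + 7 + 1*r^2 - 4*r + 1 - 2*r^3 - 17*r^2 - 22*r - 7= -2*r^3 - 16*r^2 - 24*r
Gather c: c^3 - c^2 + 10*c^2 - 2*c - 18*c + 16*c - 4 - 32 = c^3 + 9*c^2 - 4*c - 36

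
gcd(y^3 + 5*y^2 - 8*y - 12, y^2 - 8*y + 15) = 1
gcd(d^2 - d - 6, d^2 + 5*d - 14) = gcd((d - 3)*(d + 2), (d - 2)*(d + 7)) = 1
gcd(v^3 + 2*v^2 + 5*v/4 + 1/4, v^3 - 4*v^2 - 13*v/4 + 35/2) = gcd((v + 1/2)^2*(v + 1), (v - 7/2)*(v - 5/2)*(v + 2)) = 1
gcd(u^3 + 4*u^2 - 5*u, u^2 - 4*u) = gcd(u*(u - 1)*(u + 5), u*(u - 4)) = u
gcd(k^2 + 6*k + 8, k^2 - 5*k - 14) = k + 2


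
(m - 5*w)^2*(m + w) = m^3 - 9*m^2*w + 15*m*w^2 + 25*w^3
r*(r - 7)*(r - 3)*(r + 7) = r^4 - 3*r^3 - 49*r^2 + 147*r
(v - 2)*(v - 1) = v^2 - 3*v + 2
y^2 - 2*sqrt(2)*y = y*(y - 2*sqrt(2))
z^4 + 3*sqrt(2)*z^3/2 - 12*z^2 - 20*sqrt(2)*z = z*(z - 5*sqrt(2)/2)*(z + 2*sqrt(2))^2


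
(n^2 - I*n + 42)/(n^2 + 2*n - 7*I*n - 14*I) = (n + 6*I)/(n + 2)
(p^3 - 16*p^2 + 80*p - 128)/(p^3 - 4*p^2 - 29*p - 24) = (p^2 - 8*p + 16)/(p^2 + 4*p + 3)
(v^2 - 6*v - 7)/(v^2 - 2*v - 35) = (v + 1)/(v + 5)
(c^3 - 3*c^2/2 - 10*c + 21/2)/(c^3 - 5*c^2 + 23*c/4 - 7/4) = 2*(c + 3)/(2*c - 1)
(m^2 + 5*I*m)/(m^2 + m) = (m + 5*I)/(m + 1)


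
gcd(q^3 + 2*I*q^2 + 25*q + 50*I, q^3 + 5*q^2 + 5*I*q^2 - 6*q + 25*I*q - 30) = q + 2*I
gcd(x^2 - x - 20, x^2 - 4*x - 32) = x + 4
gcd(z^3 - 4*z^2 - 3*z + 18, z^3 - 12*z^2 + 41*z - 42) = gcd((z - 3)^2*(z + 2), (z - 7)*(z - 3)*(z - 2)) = z - 3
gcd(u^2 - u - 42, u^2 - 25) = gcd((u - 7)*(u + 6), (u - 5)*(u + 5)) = 1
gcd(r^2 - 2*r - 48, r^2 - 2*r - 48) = r^2 - 2*r - 48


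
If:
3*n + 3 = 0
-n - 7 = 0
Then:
No Solution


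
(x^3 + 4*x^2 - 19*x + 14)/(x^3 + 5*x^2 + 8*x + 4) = (x^3 + 4*x^2 - 19*x + 14)/(x^3 + 5*x^2 + 8*x + 4)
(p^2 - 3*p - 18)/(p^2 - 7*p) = (p^2 - 3*p - 18)/(p*(p - 7))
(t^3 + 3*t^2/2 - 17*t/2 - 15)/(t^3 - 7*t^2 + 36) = (t + 5/2)/(t - 6)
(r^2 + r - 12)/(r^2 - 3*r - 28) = (r - 3)/(r - 7)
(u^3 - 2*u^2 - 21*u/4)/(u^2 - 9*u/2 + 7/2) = u*(2*u + 3)/(2*(u - 1))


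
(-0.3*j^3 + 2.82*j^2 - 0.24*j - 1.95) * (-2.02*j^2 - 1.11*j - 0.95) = 0.606*j^5 - 5.3634*j^4 - 2.3604*j^3 + 1.5264*j^2 + 2.3925*j + 1.8525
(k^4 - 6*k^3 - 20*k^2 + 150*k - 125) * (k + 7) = k^5 + k^4 - 62*k^3 + 10*k^2 + 925*k - 875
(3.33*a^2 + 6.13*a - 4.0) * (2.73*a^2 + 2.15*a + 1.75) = 9.0909*a^4 + 23.8944*a^3 + 8.087*a^2 + 2.1275*a - 7.0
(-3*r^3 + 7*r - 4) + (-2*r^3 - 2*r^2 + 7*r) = -5*r^3 - 2*r^2 + 14*r - 4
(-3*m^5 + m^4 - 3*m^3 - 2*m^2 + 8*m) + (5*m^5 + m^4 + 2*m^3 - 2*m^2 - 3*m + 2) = 2*m^5 + 2*m^4 - m^3 - 4*m^2 + 5*m + 2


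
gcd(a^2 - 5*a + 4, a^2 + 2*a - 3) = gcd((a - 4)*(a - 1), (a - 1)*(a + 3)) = a - 1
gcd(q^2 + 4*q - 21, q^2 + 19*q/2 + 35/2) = q + 7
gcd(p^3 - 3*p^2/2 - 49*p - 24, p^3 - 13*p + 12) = 1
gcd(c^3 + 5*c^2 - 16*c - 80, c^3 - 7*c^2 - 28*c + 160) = c^2 + c - 20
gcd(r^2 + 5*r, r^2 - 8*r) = r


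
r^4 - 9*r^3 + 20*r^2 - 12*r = r*(r - 6)*(r - 2)*(r - 1)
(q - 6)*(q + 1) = q^2 - 5*q - 6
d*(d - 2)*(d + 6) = d^3 + 4*d^2 - 12*d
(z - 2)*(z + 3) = z^2 + z - 6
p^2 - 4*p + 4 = (p - 2)^2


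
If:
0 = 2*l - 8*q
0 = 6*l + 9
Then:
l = -3/2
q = -3/8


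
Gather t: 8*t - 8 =8*t - 8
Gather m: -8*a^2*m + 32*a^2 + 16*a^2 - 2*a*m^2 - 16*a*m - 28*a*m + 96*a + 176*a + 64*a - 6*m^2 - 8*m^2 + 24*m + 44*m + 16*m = 48*a^2 + 336*a + m^2*(-2*a - 14) + m*(-8*a^2 - 44*a + 84)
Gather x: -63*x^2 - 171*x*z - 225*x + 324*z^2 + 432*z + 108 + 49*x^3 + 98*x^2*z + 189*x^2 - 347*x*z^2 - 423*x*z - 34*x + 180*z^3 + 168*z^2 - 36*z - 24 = 49*x^3 + x^2*(98*z + 126) + x*(-347*z^2 - 594*z - 259) + 180*z^3 + 492*z^2 + 396*z + 84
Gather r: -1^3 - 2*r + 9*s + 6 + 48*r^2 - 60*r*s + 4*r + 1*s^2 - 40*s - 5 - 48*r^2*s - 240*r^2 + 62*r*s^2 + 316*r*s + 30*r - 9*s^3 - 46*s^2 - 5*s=r^2*(-48*s - 192) + r*(62*s^2 + 256*s + 32) - 9*s^3 - 45*s^2 - 36*s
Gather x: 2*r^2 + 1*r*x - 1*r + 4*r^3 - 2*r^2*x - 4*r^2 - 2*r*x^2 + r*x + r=4*r^3 - 2*r^2 - 2*r*x^2 + x*(-2*r^2 + 2*r)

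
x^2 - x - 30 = (x - 6)*(x + 5)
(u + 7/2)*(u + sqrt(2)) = u^2 + sqrt(2)*u + 7*u/2 + 7*sqrt(2)/2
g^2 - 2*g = g*(g - 2)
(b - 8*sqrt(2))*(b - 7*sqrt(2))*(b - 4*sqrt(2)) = b^3 - 19*sqrt(2)*b^2 + 232*b - 448*sqrt(2)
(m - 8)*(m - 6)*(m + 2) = m^3 - 12*m^2 + 20*m + 96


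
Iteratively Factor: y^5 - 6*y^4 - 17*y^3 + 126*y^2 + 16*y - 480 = (y + 4)*(y^4 - 10*y^3 + 23*y^2 + 34*y - 120) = (y - 5)*(y + 4)*(y^3 - 5*y^2 - 2*y + 24) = (y - 5)*(y - 3)*(y + 4)*(y^2 - 2*y - 8) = (y - 5)*(y - 3)*(y + 2)*(y + 4)*(y - 4)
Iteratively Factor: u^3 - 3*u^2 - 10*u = (u - 5)*(u^2 + 2*u) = u*(u - 5)*(u + 2)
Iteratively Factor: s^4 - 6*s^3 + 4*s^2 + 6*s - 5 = (s - 1)*(s^3 - 5*s^2 - s + 5) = (s - 1)*(s + 1)*(s^2 - 6*s + 5) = (s - 1)^2*(s + 1)*(s - 5)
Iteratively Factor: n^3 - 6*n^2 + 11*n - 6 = (n - 1)*(n^2 - 5*n + 6) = (n - 2)*(n - 1)*(n - 3)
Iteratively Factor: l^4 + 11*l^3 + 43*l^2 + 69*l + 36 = (l + 3)*(l^3 + 8*l^2 + 19*l + 12) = (l + 3)^2*(l^2 + 5*l + 4) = (l + 1)*(l + 3)^2*(l + 4)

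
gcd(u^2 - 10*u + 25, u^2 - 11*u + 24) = 1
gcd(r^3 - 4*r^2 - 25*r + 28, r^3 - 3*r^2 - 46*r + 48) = r - 1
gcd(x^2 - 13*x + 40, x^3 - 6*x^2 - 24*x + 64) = x - 8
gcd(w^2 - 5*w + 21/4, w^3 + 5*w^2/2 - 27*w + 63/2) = w - 3/2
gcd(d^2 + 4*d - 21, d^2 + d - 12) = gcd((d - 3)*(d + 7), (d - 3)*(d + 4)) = d - 3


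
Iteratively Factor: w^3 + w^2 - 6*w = (w + 3)*(w^2 - 2*w) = (w - 2)*(w + 3)*(w)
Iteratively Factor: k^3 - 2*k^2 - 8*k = (k - 4)*(k^2 + 2*k) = (k - 4)*(k + 2)*(k)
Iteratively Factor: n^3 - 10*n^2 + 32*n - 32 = (n - 4)*(n^2 - 6*n + 8) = (n - 4)^2*(n - 2)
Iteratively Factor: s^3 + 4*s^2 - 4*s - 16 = (s + 2)*(s^2 + 2*s - 8) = (s + 2)*(s + 4)*(s - 2)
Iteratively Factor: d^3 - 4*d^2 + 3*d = (d)*(d^2 - 4*d + 3) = d*(d - 1)*(d - 3)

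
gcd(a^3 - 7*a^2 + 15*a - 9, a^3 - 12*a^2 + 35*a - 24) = a^2 - 4*a + 3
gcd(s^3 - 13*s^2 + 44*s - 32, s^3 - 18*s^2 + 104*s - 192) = s^2 - 12*s + 32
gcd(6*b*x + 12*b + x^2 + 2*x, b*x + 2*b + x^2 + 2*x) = x + 2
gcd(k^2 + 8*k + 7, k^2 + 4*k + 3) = k + 1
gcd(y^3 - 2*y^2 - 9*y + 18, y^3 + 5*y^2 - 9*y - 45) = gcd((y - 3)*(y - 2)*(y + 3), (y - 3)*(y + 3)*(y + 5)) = y^2 - 9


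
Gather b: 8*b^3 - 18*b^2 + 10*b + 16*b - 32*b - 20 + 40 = 8*b^3 - 18*b^2 - 6*b + 20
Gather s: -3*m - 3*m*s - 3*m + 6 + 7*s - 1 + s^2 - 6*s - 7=-6*m + s^2 + s*(1 - 3*m) - 2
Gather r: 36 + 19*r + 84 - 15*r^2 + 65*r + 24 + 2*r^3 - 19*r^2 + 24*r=2*r^3 - 34*r^2 + 108*r + 144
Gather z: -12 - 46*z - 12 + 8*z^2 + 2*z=8*z^2 - 44*z - 24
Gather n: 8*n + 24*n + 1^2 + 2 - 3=32*n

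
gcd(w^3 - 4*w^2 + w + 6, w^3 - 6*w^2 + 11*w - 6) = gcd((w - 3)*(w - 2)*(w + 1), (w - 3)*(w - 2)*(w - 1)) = w^2 - 5*w + 6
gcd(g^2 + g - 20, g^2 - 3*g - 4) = g - 4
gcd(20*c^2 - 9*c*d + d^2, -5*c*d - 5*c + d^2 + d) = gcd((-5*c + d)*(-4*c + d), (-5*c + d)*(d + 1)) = 5*c - d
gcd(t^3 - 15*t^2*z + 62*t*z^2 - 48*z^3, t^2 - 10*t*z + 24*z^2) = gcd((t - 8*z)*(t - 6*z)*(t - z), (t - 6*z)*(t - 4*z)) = -t + 6*z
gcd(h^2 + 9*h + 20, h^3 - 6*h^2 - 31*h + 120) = h + 5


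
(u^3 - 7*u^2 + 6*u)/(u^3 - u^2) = (u - 6)/u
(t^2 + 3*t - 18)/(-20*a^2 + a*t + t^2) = (t^2 + 3*t - 18)/(-20*a^2 + a*t + t^2)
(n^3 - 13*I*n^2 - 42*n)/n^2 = n - 13*I - 42/n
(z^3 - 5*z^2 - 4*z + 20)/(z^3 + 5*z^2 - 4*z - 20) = (z - 5)/(z + 5)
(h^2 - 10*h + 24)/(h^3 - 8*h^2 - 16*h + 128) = (h - 6)/(h^2 - 4*h - 32)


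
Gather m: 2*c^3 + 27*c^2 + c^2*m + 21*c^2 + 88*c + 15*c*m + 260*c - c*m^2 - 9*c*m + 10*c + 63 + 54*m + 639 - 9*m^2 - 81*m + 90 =2*c^3 + 48*c^2 + 358*c + m^2*(-c - 9) + m*(c^2 + 6*c - 27) + 792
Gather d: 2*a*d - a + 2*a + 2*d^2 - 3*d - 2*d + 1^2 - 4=a + 2*d^2 + d*(2*a - 5) - 3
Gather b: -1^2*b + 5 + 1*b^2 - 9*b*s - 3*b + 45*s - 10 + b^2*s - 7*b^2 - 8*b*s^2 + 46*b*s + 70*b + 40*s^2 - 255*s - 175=b^2*(s - 6) + b*(-8*s^2 + 37*s + 66) + 40*s^2 - 210*s - 180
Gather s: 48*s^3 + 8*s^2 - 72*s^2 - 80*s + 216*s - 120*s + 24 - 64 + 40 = 48*s^3 - 64*s^2 + 16*s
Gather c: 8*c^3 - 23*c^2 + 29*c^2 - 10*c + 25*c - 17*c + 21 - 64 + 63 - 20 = 8*c^3 + 6*c^2 - 2*c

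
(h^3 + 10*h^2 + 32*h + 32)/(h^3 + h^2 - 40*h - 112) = (h + 2)/(h - 7)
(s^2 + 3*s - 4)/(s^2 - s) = (s + 4)/s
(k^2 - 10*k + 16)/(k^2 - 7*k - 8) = (k - 2)/(k + 1)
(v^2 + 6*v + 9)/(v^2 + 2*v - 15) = (v^2 + 6*v + 9)/(v^2 + 2*v - 15)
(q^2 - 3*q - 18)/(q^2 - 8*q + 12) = (q + 3)/(q - 2)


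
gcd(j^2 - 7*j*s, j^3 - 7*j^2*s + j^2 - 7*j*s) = -j^2 + 7*j*s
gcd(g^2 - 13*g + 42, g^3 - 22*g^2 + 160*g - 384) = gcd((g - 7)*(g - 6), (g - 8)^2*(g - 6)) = g - 6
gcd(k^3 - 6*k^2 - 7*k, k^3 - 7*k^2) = k^2 - 7*k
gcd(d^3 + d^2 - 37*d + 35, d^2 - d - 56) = d + 7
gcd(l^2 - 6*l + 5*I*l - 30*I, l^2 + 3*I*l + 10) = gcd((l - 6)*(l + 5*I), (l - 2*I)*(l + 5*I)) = l + 5*I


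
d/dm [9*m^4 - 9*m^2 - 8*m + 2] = 36*m^3 - 18*m - 8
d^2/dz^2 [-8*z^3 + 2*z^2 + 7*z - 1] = 4 - 48*z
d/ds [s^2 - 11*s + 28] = 2*s - 11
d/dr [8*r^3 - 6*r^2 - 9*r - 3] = 24*r^2 - 12*r - 9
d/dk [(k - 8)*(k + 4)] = 2*k - 4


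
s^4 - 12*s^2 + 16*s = s*(s - 2)^2*(s + 4)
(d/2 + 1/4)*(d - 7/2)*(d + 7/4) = d^3/2 - 5*d^2/8 - 7*d/2 - 49/32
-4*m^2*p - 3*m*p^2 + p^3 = p*(-4*m + p)*(m + p)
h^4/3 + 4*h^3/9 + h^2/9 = h^2*(h/3 + 1/3)*(h + 1/3)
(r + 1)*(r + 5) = r^2 + 6*r + 5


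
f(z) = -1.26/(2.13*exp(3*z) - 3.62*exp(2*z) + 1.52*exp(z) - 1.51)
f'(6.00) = 0.00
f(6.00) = 0.00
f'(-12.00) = 0.00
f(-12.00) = 0.83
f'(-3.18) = 0.03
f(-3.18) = 0.87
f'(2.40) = 0.00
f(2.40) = -0.00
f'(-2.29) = 0.06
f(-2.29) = 0.91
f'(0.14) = 1.39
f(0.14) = 0.96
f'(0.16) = 1.67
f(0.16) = 0.99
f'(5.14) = 0.00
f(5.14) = -0.00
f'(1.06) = 0.21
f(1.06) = -0.05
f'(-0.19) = -0.04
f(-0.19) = 0.83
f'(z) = -1.26*(-6.39*exp(3*z) + 7.24*exp(2*z) - 1.52*exp(z))/(2.13*exp(3*z) - 3.62*exp(2*z) + 1.52*exp(z) - 1.51)^2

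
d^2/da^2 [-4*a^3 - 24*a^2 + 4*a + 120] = -24*a - 48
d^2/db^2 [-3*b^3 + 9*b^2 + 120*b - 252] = 18 - 18*b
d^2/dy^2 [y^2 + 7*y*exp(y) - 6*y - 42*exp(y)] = 7*y*exp(y) - 28*exp(y) + 2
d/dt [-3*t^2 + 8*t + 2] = 8 - 6*t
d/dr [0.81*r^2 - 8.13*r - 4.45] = 1.62*r - 8.13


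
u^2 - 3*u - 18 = (u - 6)*(u + 3)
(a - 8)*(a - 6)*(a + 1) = a^3 - 13*a^2 + 34*a + 48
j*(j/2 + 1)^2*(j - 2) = j^4/4 + j^3/2 - j^2 - 2*j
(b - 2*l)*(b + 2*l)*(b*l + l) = b^3*l + b^2*l - 4*b*l^3 - 4*l^3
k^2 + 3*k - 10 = (k - 2)*(k + 5)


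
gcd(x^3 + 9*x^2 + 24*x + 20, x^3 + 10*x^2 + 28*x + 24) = x^2 + 4*x + 4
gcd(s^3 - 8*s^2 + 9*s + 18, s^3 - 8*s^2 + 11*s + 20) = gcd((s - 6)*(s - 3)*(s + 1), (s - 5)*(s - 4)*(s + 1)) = s + 1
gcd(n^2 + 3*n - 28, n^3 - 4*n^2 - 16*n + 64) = n - 4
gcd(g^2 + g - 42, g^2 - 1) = 1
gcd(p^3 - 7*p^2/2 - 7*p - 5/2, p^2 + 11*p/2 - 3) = 1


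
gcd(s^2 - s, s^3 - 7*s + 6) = s - 1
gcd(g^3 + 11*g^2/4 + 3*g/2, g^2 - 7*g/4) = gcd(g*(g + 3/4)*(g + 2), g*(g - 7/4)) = g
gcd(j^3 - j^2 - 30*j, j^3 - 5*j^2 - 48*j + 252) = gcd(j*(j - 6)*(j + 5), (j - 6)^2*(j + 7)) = j - 6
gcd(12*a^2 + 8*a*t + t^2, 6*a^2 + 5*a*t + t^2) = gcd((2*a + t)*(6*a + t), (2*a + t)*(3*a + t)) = 2*a + t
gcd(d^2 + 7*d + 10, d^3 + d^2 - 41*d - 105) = d + 5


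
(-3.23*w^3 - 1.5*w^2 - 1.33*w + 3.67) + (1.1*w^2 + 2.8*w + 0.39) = -3.23*w^3 - 0.4*w^2 + 1.47*w + 4.06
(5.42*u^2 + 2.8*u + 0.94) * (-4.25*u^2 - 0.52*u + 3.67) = -23.035*u^4 - 14.7184*u^3 + 14.4404*u^2 + 9.7872*u + 3.4498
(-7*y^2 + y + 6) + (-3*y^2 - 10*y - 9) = -10*y^2 - 9*y - 3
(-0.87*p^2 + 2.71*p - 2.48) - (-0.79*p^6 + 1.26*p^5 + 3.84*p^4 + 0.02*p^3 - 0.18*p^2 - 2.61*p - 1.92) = 0.79*p^6 - 1.26*p^5 - 3.84*p^4 - 0.02*p^3 - 0.69*p^2 + 5.32*p - 0.56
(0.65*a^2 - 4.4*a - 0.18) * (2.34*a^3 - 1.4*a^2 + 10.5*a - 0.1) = 1.521*a^5 - 11.206*a^4 + 12.5638*a^3 - 46.013*a^2 - 1.45*a + 0.018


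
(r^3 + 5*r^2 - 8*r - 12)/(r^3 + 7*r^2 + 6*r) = (r - 2)/r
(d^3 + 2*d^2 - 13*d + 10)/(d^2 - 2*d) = d + 4 - 5/d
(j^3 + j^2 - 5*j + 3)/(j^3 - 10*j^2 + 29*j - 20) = (j^2 + 2*j - 3)/(j^2 - 9*j + 20)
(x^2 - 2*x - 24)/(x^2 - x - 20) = (x - 6)/(x - 5)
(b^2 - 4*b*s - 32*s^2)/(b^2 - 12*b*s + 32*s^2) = (-b - 4*s)/(-b + 4*s)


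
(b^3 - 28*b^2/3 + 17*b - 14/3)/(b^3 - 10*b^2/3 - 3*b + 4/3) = (b^2 - 9*b + 14)/(b^2 - 3*b - 4)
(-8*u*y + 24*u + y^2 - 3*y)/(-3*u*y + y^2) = (8*u*y - 24*u - y^2 + 3*y)/(y*(3*u - y))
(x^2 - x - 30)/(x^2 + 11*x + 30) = (x - 6)/(x + 6)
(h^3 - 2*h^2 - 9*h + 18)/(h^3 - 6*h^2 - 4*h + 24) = (h^2 - 9)/(h^2 - 4*h - 12)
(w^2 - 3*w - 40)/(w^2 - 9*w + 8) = (w + 5)/(w - 1)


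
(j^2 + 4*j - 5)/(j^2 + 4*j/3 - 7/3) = 3*(j + 5)/(3*j + 7)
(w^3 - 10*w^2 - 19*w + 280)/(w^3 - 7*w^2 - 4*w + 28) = (w^2 - 3*w - 40)/(w^2 - 4)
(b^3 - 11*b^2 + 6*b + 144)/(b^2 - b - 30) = (b^2 - 5*b - 24)/(b + 5)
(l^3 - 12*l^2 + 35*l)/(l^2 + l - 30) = l*(l - 7)/(l + 6)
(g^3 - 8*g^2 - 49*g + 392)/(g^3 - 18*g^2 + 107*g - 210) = (g^2 - g - 56)/(g^2 - 11*g + 30)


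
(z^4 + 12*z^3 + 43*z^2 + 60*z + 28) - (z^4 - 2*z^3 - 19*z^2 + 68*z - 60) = 14*z^3 + 62*z^2 - 8*z + 88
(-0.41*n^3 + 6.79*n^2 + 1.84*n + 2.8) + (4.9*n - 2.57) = -0.41*n^3 + 6.79*n^2 + 6.74*n + 0.23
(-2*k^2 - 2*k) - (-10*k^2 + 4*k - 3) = 8*k^2 - 6*k + 3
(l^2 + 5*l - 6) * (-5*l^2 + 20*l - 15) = -5*l^4 - 5*l^3 + 115*l^2 - 195*l + 90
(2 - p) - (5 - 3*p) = 2*p - 3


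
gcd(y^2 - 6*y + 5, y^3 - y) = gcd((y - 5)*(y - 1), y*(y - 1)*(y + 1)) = y - 1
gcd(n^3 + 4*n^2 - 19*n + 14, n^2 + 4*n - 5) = n - 1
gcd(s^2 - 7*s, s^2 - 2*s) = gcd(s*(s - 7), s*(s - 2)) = s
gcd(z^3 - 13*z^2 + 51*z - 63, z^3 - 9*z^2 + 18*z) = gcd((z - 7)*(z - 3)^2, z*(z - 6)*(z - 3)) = z - 3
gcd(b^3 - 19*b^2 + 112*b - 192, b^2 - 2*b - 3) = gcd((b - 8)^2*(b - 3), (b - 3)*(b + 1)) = b - 3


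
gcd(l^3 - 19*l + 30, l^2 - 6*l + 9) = l - 3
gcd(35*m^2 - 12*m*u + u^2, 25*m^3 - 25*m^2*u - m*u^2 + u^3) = -5*m + u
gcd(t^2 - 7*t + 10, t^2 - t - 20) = t - 5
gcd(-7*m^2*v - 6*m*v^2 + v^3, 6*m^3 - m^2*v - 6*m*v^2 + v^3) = m + v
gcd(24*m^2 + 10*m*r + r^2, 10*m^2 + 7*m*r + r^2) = 1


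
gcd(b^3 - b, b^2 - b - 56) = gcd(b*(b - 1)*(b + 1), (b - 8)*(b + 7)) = 1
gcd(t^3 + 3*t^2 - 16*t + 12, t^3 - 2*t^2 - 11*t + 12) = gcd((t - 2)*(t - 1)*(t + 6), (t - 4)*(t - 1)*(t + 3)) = t - 1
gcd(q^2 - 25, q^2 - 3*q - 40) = q + 5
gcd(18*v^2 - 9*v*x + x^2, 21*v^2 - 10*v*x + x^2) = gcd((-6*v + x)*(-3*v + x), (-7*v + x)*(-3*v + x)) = -3*v + x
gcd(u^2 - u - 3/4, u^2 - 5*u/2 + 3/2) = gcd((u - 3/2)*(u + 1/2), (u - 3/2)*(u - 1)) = u - 3/2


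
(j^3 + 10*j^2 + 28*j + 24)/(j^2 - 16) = (j^3 + 10*j^2 + 28*j + 24)/(j^2 - 16)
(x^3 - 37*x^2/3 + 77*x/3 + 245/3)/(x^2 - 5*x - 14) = (3*x^2 - 16*x - 35)/(3*(x + 2))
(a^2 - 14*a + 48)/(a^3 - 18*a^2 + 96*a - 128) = (a - 6)/(a^2 - 10*a + 16)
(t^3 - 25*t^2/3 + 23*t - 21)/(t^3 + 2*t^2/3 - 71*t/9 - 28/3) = 3*(3*t^2 - 16*t + 21)/(9*t^2 + 33*t + 28)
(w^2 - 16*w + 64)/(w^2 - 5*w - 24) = (w - 8)/(w + 3)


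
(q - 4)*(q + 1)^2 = q^3 - 2*q^2 - 7*q - 4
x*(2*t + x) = 2*t*x + x^2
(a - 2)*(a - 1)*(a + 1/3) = a^3 - 8*a^2/3 + a + 2/3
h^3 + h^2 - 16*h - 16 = (h - 4)*(h + 1)*(h + 4)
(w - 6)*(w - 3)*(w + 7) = w^3 - 2*w^2 - 45*w + 126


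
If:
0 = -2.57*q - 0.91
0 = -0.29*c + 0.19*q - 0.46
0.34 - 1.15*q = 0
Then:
No Solution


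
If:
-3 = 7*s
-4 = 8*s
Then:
No Solution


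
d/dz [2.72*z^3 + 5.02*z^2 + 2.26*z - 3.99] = 8.16*z^2 + 10.04*z + 2.26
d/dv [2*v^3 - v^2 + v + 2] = 6*v^2 - 2*v + 1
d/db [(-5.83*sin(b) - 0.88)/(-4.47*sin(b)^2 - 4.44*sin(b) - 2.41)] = (-26.0601*sin(b)^2 - 7.8672*sin(b) + 10.1431)*cos(b)/(19.9809*sin(b)^4 + 39.6936*sin(b)^3 + 41.259*sin(b)^2 + 21.4008*sin(b) + 5.8081)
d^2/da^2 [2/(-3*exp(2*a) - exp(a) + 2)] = 2*(-2*(6*exp(a) + 1)^2*exp(a) + (12*exp(a) + 1)*(3*exp(2*a) + exp(a) - 2))*exp(a)/(3*exp(2*a) + exp(a) - 2)^3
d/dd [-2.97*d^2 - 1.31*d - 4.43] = -5.94*d - 1.31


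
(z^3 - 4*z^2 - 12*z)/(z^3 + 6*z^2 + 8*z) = (z - 6)/(z + 4)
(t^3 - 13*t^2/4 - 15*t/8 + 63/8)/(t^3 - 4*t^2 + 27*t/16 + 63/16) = 2*(2*t + 3)/(4*t + 3)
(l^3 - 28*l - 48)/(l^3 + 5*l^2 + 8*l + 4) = (l^2 - 2*l - 24)/(l^2 + 3*l + 2)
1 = 1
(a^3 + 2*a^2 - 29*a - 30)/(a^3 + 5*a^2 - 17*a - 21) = (a^2 + a - 30)/(a^2 + 4*a - 21)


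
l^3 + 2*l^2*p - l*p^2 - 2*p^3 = (l - p)*(l + p)*(l + 2*p)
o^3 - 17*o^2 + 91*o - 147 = (o - 7)^2*(o - 3)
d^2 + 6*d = d*(d + 6)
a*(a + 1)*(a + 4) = a^3 + 5*a^2 + 4*a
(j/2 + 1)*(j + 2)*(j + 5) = j^3/2 + 9*j^2/2 + 12*j + 10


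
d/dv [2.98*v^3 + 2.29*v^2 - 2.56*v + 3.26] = 8.94*v^2 + 4.58*v - 2.56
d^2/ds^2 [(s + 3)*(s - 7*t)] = 2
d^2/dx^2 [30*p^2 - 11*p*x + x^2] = 2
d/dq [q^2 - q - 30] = 2*q - 1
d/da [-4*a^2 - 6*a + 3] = -8*a - 6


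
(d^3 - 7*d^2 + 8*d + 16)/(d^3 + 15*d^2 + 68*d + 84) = (d^3 - 7*d^2 + 8*d + 16)/(d^3 + 15*d^2 + 68*d + 84)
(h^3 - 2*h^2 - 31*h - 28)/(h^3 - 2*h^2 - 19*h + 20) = (h^2 - 6*h - 7)/(h^2 - 6*h + 5)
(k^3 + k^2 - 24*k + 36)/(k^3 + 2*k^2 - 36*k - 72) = (k^2 - 5*k + 6)/(k^2 - 4*k - 12)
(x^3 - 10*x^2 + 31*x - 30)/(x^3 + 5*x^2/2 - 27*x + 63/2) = 2*(x^2 - 7*x + 10)/(2*x^2 + 11*x - 21)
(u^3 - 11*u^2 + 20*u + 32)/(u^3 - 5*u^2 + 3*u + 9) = (u^2 - 12*u + 32)/(u^2 - 6*u + 9)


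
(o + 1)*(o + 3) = o^2 + 4*o + 3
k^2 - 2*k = k*(k - 2)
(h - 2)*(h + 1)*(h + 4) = h^3 + 3*h^2 - 6*h - 8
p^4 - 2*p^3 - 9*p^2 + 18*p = p*(p - 3)*(p - 2)*(p + 3)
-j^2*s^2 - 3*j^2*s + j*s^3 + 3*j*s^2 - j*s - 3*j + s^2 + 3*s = (-j + s)*(s + 3)*(j*s + 1)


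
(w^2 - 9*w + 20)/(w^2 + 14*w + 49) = (w^2 - 9*w + 20)/(w^2 + 14*w + 49)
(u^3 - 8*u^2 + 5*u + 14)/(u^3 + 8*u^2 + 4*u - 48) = (u^2 - 6*u - 7)/(u^2 + 10*u + 24)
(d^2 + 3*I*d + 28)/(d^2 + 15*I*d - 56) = (d - 4*I)/(d + 8*I)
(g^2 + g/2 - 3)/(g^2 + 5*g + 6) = (g - 3/2)/(g + 3)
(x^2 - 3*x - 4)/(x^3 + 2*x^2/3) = 3*(x^2 - 3*x - 4)/(x^2*(3*x + 2))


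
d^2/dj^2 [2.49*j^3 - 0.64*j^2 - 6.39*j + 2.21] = 14.94*j - 1.28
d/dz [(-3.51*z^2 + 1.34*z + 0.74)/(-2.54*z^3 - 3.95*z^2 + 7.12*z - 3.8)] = (-8.9154*z^4 + 6.8072*z^3 - 14.0594*z^2 + 32.522*z - 10.3608)/(6.4516*z^6 + 20.066*z^5 - 20.5671*z^4 - 36.944*z^3 + 80.7144*z^2 - 54.112*z + 14.44)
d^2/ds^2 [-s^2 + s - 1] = -2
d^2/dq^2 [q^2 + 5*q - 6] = 2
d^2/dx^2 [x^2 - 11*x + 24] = 2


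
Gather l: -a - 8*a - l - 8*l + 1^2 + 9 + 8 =-9*a - 9*l + 18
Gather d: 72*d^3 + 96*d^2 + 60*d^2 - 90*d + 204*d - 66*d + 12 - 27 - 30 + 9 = 72*d^3 + 156*d^2 + 48*d - 36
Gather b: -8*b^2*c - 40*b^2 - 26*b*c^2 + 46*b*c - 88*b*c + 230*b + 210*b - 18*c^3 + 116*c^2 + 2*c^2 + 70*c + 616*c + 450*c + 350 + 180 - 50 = b^2*(-8*c - 40) + b*(-26*c^2 - 42*c + 440) - 18*c^3 + 118*c^2 + 1136*c + 480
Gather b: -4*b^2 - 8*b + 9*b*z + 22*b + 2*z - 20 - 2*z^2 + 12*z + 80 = -4*b^2 + b*(9*z + 14) - 2*z^2 + 14*z + 60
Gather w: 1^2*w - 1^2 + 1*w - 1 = 2*w - 2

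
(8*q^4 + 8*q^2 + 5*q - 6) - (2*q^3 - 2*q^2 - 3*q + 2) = 8*q^4 - 2*q^3 + 10*q^2 + 8*q - 8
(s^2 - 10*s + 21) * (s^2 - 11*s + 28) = s^4 - 21*s^3 + 159*s^2 - 511*s + 588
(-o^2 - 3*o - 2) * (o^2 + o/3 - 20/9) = -o^4 - 10*o^3/3 - 7*o^2/9 + 6*o + 40/9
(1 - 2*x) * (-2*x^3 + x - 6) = 4*x^4 - 2*x^3 - 2*x^2 + 13*x - 6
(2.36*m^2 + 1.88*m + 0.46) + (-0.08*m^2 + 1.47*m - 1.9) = 2.28*m^2 + 3.35*m - 1.44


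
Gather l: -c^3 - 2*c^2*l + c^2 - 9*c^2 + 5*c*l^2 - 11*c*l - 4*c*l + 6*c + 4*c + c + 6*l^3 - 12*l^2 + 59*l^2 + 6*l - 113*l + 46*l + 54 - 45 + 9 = -c^3 - 8*c^2 + 11*c + 6*l^3 + l^2*(5*c + 47) + l*(-2*c^2 - 15*c - 61) + 18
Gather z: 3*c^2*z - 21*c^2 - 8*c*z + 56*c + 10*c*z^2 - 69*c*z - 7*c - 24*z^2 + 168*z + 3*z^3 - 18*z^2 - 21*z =-21*c^2 + 49*c + 3*z^3 + z^2*(10*c - 42) + z*(3*c^2 - 77*c + 147)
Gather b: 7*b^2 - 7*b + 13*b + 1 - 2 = 7*b^2 + 6*b - 1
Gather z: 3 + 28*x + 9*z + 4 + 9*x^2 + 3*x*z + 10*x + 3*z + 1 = 9*x^2 + 38*x + z*(3*x + 12) + 8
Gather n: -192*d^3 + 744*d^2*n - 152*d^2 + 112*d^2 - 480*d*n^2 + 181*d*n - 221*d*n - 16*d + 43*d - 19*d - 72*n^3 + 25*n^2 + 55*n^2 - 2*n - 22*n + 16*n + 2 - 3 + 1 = -192*d^3 - 40*d^2 + 8*d - 72*n^3 + n^2*(80 - 480*d) + n*(744*d^2 - 40*d - 8)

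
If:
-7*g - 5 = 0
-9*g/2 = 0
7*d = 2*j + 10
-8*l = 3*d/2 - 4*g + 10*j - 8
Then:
No Solution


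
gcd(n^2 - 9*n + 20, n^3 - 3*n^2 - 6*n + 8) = n - 4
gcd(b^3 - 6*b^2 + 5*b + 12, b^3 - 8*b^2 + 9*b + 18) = b^2 - 2*b - 3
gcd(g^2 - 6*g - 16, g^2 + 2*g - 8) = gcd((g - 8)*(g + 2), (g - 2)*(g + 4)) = 1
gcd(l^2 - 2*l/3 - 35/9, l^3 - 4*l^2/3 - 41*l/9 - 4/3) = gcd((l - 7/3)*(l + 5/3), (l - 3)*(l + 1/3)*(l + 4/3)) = 1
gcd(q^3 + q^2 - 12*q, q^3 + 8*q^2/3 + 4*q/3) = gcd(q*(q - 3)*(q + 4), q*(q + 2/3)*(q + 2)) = q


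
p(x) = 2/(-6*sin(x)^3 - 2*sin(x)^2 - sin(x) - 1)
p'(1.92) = -0.19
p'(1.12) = 0.27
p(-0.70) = 4.78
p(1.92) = -0.23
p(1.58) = -0.20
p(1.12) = -0.25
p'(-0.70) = 51.51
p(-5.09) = -0.24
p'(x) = 2*(18*sin(x)^2*cos(x) + 4*sin(x)*cos(x) + cos(x))/(-6*sin(x)^3 - 2*sin(x)^2 - sin(x) - 1)^2 = 2*(18*sin(x)^2 + 4*sin(x) + 1)*cos(x)/(6*sin(x)^3 + 2*sin(x)^2 + sin(x) + 1)^2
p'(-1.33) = 0.52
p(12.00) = -17.80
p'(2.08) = -0.33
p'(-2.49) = -188.83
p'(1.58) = -0.00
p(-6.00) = -1.28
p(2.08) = -0.27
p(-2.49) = 9.56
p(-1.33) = 0.56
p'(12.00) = 539.76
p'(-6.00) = 2.76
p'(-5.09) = 0.21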